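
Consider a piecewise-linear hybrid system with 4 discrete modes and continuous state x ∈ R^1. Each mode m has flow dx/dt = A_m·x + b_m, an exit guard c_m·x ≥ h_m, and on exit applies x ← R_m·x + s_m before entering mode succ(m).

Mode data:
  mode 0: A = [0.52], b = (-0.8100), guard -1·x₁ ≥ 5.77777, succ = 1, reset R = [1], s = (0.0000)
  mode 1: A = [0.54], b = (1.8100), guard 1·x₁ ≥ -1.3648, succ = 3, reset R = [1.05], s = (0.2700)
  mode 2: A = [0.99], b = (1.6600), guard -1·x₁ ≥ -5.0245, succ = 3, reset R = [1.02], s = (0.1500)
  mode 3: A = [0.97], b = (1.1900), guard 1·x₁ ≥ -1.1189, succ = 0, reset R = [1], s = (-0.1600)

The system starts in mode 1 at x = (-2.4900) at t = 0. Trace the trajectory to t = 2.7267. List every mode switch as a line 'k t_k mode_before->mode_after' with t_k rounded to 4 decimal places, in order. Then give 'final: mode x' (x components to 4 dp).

Mode 1: guard c·x = -1.3648 hit at Δt = 1.5469 (t = 1.5469), x⁻ = (-1.3648) → reset → x⁺ = (-1.1630), jump to mode 3
Mode 3: guard c·x = -1.1189 hit at Δt = 0.5423 (t = 2.0892), x⁻ = (-1.1189) → reset → x⁺ = (-1.2789), jump to mode 0
Mode 0: flow for 0.6375 to horizon, guard not reached → x = (-2.3938)

1 1.5469 1->3
2 2.0892 3->0
final: 0 -2.3938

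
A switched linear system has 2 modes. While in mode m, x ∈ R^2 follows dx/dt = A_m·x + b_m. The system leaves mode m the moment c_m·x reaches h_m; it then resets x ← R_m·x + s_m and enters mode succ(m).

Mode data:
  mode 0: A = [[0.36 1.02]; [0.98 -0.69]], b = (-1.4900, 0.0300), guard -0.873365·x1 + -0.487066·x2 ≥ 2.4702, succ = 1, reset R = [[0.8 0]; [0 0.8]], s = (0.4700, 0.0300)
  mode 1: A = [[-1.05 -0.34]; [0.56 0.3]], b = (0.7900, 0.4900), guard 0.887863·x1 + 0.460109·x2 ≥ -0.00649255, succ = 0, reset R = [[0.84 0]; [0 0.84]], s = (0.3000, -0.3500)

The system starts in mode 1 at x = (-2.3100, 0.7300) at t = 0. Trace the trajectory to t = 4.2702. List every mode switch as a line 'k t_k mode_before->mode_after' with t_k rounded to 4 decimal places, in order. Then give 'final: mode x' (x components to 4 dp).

1 1.0572 1->0
2 2.2558 0->1
3 3.4367 1->0
final: 0 -1.3633 -0.7189

Mode 1: guard c·x = -0.0065 hit at Δt = 1.0572 (t = 1.0572), x⁻ = (-0.3989, 0.7556) → reset → x⁺ = (-0.0351, 0.2847), jump to mode 0
Mode 0: guard c·x = 2.4702 hit at Δt = 1.1986 (t = 2.2558), x⁻ = (-2.3861, -0.7931) → reset → x⁺ = (-1.4389, -0.6045), jump to mode 1
Mode 1: guard c·x = -0.0065 hit at Δt = 1.1809 (t = 3.4367), x⁻ = (0.2681, -0.5315) → reset → x⁺ = (0.5252, -0.7965), jump to mode 0
Mode 0: flow for 0.8335 to horizon, guard not reached → x = (-1.3633, -0.7189)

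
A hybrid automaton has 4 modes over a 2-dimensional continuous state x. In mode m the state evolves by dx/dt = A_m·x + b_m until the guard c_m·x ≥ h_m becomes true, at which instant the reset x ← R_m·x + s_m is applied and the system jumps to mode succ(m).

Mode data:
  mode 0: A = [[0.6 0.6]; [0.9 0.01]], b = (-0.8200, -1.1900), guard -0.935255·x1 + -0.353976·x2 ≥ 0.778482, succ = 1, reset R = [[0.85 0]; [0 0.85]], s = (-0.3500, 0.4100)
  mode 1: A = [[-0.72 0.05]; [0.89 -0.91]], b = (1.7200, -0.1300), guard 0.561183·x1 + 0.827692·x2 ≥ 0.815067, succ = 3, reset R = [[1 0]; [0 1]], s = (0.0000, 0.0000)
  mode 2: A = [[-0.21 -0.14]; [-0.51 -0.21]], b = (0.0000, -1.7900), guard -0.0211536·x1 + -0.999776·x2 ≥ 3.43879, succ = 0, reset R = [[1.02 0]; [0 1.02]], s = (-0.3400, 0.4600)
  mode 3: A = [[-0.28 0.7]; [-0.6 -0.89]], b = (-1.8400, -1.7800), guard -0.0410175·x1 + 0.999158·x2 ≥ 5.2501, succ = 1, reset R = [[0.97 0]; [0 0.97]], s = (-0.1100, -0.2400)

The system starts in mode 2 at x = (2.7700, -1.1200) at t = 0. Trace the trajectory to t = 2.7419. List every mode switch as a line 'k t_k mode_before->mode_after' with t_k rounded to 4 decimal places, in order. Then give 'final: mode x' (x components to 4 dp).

Mode 2: guard c·x = 3.4388 hit at Δt = 0.8982 (t = 0.8982), x⁻ = (2.5676, -3.4939) → reset → x⁺ = (2.2790, -3.1038), jump to mode 0
Mode 0: guard c·x = 0.7785 hit at Δt = 1.1338 (t = 2.0320), x⁻ = (0.3227, -3.0518) → reset → x⁺ = (-0.0757, -2.1840), jump to mode 1
Mode 1: flow for 0.7099 to horizon, guard not reached → x = (0.8683, -0.9880)

1 0.8982 2->0
2 2.0320 0->1
final: 1 0.8683 -0.9880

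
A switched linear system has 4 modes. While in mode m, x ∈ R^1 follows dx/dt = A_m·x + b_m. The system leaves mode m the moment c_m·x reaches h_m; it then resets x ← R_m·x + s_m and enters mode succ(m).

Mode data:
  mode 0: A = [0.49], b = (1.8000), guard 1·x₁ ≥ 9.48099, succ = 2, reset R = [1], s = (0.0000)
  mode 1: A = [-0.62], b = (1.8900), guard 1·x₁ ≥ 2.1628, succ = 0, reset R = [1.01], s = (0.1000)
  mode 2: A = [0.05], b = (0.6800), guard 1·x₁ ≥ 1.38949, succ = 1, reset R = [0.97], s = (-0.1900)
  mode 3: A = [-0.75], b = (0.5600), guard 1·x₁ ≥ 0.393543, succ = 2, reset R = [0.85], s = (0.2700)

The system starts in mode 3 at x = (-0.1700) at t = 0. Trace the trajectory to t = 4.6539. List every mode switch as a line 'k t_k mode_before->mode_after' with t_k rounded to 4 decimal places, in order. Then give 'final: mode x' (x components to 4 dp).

Mode 3: guard c·x = 0.3935 hit at Δt = 1.2719 (t = 1.2719), x⁻ = (0.3935) → reset → x⁺ = (0.6045), jump to mode 2
Mode 2: guard c·x = 1.3895 hit at Δt = 1.0758 (t = 2.3477), x⁻ = (1.3895) → reset → x⁺ = (1.1578), jump to mode 1
Mode 1: guard c·x = 2.1628 hit at Δt = 1.2232 (t = 3.5709), x⁻ = (2.1628) → reset → x⁺ = (2.2844), jump to mode 0
Mode 0: flow for 1.0830 to horizon, guard not reached → x = (6.4554)

1 1.2719 3->2
2 2.3477 2->1
3 3.5709 1->0
final: 0 6.4554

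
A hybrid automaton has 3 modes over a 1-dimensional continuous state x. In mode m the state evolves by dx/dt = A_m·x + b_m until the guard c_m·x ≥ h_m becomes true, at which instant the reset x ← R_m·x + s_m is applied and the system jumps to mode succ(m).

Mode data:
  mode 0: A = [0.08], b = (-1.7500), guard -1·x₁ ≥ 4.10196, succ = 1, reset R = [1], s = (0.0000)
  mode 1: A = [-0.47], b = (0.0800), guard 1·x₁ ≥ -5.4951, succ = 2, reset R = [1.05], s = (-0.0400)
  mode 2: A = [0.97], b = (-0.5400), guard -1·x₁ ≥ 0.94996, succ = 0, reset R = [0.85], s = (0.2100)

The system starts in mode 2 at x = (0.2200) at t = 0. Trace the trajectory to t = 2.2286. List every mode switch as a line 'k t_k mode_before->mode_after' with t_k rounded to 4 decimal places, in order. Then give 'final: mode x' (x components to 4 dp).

Mode 2: guard c·x = 0.9500 hit at Δt = 1.5448 (t = 1.5448), x⁻ = (-0.9500) → reset → x⁺ = (-0.5975), jump to mode 0
Mode 0: flow for 0.6838 to horizon, guard not reached → x = (-1.8610)

1 1.5448 2->0
final: 0 -1.8610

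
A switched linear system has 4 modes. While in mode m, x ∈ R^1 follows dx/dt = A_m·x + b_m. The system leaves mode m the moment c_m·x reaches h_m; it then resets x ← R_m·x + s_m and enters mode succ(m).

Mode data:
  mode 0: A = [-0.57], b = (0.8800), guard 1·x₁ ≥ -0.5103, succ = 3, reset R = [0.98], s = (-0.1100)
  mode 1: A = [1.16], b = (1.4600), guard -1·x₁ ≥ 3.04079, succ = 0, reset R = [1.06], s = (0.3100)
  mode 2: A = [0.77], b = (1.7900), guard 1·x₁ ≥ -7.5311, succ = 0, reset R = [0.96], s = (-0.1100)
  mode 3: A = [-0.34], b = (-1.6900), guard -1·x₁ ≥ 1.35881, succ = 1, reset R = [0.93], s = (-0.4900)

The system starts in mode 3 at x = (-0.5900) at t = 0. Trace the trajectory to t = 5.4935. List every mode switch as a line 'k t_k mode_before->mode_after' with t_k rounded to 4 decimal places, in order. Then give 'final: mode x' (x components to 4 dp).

Mode 3: guard c·x = 1.3588 hit at Δt = 0.5676 (t = 0.5676), x⁻ = (-1.3588) → reset → x⁺ = (-1.7537), jump to mode 1
Mode 1: guard c·x = 3.0408 hit at Δt = 1.1042 (t = 1.6718), x⁻ = (-3.0408) → reset → x⁺ = (-2.9132), jump to mode 0
Mode 0: guard c·x = -0.5103 hit at Δt = 1.3590 (t = 3.0308), x⁻ = (-0.5103) → reset → x⁺ = (-0.6101), jump to mode 3
Mode 3: guard c·x = 1.3588 hit at Δt = 0.5541 (t = 3.5849), x⁻ = (-1.3588) → reset → x⁺ = (-1.7537), jump to mode 1
Mode 1: guard c·x = 3.0408 hit at Δt = 1.1042 (t = 4.6891), x⁻ = (-3.0408) → reset → x⁺ = (-2.9132), jump to mode 0
Mode 0: flow for 0.8044 to horizon, guard not reached → x = (-1.2740)

1 0.5676 3->1
2 1.6718 1->0
3 3.0308 0->3
4 3.5849 3->1
5 4.6891 1->0
final: 0 -1.2740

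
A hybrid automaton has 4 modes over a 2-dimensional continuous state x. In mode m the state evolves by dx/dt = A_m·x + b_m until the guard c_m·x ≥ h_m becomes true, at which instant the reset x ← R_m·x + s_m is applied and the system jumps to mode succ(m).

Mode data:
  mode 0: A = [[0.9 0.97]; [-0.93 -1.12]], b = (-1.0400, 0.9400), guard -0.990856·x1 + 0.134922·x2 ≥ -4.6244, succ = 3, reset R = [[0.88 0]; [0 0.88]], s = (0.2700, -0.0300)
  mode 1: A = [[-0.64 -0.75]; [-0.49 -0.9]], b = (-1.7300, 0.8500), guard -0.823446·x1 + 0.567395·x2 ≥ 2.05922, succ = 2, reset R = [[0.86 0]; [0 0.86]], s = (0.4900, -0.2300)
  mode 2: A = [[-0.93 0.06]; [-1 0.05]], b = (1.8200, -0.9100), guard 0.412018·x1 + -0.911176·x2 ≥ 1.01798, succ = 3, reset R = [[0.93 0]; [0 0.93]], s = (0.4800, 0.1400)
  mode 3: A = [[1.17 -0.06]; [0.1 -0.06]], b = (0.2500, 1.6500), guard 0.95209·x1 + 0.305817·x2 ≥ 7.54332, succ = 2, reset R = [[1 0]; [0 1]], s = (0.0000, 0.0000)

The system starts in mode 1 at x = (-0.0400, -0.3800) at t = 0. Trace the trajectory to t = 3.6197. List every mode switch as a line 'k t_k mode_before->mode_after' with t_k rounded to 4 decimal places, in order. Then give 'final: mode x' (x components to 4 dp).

1 1.3154 1->2
2 2.5343 2->3
final: 3 5.4555 1.5962

Mode 1: guard c·x = 2.0592 hit at Δt = 1.3154 (t = 1.3154), x⁻ = (-1.8358, 0.9649) → reset → x⁺ = (-1.0888, 0.5998), jump to mode 2
Mode 2: guard c·x = 1.0180 hit at Δt = 1.2189 (t = 2.5343), x⁻ = (0.9787, -0.6747) → reset → x⁺ = (1.3902, -0.4874), jump to mode 3
Mode 3: flow for 1.0854 to horizon, guard not reached → x = (5.4555, 1.5962)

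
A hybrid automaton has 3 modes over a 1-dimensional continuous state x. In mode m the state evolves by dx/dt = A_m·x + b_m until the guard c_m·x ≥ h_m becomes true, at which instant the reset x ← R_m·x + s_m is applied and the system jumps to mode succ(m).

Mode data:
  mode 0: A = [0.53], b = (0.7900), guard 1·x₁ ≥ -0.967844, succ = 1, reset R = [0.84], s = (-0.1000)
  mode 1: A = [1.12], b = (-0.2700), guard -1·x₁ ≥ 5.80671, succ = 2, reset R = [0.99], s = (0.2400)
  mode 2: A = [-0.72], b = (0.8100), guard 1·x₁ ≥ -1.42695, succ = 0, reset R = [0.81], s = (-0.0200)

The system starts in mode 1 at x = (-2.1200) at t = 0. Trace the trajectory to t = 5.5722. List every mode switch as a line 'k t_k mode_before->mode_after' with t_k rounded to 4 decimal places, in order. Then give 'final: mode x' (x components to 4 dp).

1 0.8398 1->2
2 2.1666 2->0
3 3.1238 0->1
4 4.6027 1->2
final: 2 -2.1757

Mode 1: guard c·x = 5.8067 hit at Δt = 0.8398 (t = 0.8398), x⁻ = (-5.8067) → reset → x⁺ = (-5.5086), jump to mode 2
Mode 2: guard c·x = -1.4269 hit at Δt = 1.3268 (t = 2.1666), x⁻ = (-1.4269) → reset → x⁺ = (-1.1758), jump to mode 0
Mode 0: guard c·x = -0.9678 hit at Δt = 0.9572 (t = 3.1238), x⁻ = (-0.9678) → reset → x⁺ = (-0.9130), jump to mode 1
Mode 1: guard c·x = 5.8067 hit at Δt = 1.4789 (t = 4.6027), x⁻ = (-5.8067) → reset → x⁺ = (-5.5086), jump to mode 2
Mode 2: flow for 0.9695 to horizon, guard not reached → x = (-2.1757)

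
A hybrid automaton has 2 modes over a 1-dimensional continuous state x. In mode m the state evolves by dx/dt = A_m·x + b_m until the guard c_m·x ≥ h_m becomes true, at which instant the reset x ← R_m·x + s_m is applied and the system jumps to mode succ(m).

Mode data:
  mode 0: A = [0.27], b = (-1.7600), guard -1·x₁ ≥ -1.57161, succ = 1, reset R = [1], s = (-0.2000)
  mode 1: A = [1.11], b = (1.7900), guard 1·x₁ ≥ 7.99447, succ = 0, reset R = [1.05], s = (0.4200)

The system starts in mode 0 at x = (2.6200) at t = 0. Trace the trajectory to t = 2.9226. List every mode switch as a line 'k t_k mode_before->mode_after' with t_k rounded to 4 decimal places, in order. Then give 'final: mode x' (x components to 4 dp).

Mode 0: guard c·x = -1.5716 hit at Δt = 0.8821 (t = 0.8821), x⁻ = (1.5716) → reset → x⁺ = (1.3716), jump to mode 1
Mode 1: guard c·x = 7.9945 hit at Δt = 1.0533 (t = 1.9354), x⁻ = (7.9945) → reset → x⁺ = (8.8142), jump to mode 0
Mode 0: flow for 0.9872 to horizon, guard not reached → x = (9.5154)

1 0.8821 0->1
2 1.9354 1->0
final: 0 9.5154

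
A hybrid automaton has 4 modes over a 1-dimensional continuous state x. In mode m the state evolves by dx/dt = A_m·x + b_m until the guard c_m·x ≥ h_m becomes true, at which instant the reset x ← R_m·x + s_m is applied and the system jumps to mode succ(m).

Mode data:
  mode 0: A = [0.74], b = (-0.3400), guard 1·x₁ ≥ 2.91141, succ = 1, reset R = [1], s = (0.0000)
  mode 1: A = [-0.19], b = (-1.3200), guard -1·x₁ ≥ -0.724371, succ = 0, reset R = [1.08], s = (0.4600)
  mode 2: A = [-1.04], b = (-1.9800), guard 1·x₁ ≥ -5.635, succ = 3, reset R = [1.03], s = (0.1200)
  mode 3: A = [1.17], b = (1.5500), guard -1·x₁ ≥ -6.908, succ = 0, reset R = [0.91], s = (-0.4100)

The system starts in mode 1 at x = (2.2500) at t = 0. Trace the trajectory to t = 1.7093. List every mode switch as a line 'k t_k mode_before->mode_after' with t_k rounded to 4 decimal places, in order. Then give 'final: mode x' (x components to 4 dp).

1 0.9546 1->0
final: 0 1.8279

Mode 1: guard c·x = -0.7244 hit at Δt = 0.9546 (t = 0.9546), x⁻ = (0.7244) → reset → x⁺ = (1.2423), jump to mode 0
Mode 0: flow for 0.7547 to horizon, guard not reached → x = (1.8279)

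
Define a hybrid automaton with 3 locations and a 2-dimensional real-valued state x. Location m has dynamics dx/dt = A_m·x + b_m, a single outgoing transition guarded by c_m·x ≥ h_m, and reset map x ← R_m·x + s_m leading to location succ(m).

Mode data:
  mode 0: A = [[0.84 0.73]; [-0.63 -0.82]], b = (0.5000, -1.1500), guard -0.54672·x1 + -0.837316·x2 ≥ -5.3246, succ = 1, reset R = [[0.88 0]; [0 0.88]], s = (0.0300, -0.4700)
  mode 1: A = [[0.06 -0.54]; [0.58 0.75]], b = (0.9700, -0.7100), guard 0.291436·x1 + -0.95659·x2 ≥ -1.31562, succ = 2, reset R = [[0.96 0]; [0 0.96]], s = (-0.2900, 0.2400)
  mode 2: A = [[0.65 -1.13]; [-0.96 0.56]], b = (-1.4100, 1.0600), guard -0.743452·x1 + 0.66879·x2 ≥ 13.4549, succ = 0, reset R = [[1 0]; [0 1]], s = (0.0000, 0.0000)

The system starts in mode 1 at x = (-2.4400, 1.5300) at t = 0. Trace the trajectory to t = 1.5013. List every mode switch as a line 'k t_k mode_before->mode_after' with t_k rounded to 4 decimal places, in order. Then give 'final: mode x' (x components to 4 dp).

1 0.6844 1->2
final: 2 -9.6697 7.4924

Mode 1: guard c·x = -1.3156 hit at Δt = 0.6844 (t = 0.6844), x⁻ = (-2.2939, 0.6765) → reset → x⁺ = (-2.4921, 0.8894), jump to mode 2
Mode 2: flow for 0.8169 to horizon, guard not reached → x = (-9.6697, 7.4924)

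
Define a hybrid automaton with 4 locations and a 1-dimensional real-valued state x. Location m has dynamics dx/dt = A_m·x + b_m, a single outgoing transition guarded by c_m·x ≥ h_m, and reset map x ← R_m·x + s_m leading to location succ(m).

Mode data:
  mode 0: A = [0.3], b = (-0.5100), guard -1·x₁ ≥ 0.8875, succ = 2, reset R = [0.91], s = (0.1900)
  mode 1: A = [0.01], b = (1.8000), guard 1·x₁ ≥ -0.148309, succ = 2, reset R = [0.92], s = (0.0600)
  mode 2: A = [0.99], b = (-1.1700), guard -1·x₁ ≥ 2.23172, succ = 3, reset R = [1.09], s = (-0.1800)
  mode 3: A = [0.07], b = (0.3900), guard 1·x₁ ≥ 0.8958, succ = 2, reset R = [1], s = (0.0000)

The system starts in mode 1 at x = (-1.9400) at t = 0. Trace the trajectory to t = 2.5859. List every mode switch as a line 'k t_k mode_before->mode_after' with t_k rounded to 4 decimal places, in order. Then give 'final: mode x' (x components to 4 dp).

1 1.0012 1->2
2 2.0093 2->3
final: 3 -2.4907

Mode 1: guard c·x = -0.1483 hit at Δt = 1.0012 (t = 1.0012), x⁻ = (-0.1483) → reset → x⁺ = (-0.0764), jump to mode 2
Mode 2: guard c·x = 2.2317 hit at Δt = 1.0081 (t = 2.0093), x⁻ = (-2.2317) → reset → x⁺ = (-2.6126), jump to mode 3
Mode 3: flow for 0.5766 to horizon, guard not reached → x = (-2.4907)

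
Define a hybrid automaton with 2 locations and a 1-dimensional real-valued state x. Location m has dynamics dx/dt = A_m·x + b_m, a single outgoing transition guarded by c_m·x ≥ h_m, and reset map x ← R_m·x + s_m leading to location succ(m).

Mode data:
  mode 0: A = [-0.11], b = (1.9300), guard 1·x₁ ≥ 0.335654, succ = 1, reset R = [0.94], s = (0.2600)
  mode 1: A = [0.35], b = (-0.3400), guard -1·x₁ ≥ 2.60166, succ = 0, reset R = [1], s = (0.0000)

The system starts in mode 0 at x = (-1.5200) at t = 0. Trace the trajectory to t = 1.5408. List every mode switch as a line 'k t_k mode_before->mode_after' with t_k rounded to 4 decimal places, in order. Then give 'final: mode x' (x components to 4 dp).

1 0.9309 0->1
final: 1 0.4813

Mode 0: guard c·x = 0.3357 hit at Δt = 0.9309 (t = 0.9309), x⁻ = (0.3357) → reset → x⁺ = (0.5755), jump to mode 1
Mode 1: flow for 0.6099 to horizon, guard not reached → x = (0.4813)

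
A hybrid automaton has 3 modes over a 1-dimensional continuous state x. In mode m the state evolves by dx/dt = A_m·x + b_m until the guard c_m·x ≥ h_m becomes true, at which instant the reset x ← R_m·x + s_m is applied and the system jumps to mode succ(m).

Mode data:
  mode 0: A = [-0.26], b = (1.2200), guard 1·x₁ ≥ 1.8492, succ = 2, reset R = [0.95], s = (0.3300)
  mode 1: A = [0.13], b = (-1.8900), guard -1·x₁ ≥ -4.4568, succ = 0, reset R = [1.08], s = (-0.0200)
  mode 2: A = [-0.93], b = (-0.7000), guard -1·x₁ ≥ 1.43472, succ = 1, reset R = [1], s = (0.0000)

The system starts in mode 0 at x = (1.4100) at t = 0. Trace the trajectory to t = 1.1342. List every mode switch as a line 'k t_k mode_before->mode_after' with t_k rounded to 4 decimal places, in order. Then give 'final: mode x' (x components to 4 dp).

1 0.5525 0->2
final: 2 0.9004

Mode 0: guard c·x = 1.8492 hit at Δt = 0.5525 (t = 0.5525), x⁻ = (1.8492) → reset → x⁺ = (2.0867), jump to mode 2
Mode 2: flow for 0.5817 to horizon, guard not reached → x = (0.9004)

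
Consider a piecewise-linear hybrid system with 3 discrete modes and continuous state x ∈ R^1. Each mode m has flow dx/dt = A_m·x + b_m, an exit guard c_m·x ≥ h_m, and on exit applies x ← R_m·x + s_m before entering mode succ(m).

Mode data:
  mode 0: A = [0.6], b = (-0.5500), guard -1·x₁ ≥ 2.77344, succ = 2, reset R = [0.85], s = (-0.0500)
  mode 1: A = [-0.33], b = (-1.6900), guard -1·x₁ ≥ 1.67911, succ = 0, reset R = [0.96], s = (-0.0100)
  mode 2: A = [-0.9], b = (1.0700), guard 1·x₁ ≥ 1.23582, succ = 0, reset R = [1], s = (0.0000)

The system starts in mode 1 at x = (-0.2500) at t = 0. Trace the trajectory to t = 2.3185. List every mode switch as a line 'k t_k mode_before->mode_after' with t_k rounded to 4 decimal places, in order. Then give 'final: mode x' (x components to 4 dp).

1 1.0523 1->0
2 1.6757 0->2
final: 2 -0.8277

Mode 1: guard c·x = 1.6791 hit at Δt = 1.0523 (t = 1.0523), x⁻ = (-1.6791) → reset → x⁺ = (-1.6219), jump to mode 0
Mode 0: guard c·x = 2.7734 hit at Δt = 0.6234 (t = 1.6757), x⁻ = (-2.7734) → reset → x⁺ = (-2.4074), jump to mode 2
Mode 2: flow for 0.6428 to horizon, guard not reached → x = (-0.8277)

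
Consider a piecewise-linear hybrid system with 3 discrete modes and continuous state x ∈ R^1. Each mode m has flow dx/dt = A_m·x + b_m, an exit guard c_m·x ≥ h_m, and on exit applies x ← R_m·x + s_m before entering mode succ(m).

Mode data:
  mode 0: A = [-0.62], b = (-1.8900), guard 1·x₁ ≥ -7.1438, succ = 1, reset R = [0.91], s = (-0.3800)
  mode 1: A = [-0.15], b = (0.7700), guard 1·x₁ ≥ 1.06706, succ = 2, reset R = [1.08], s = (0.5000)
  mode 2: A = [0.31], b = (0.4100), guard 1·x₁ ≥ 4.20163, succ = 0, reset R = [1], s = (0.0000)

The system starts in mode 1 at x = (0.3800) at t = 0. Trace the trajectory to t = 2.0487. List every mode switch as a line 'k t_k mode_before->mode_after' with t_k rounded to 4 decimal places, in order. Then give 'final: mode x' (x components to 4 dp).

Mode 1: guard c·x = 1.0671 hit at Δt = 1.0408 (t = 1.0408), x⁻ = (1.0671) → reset → x⁺ = (1.6524), jump to mode 2
Mode 2: flow for 1.0079 to horizon, guard not reached → x = (2.7436)

1 1.0408 1->2
final: 2 2.7436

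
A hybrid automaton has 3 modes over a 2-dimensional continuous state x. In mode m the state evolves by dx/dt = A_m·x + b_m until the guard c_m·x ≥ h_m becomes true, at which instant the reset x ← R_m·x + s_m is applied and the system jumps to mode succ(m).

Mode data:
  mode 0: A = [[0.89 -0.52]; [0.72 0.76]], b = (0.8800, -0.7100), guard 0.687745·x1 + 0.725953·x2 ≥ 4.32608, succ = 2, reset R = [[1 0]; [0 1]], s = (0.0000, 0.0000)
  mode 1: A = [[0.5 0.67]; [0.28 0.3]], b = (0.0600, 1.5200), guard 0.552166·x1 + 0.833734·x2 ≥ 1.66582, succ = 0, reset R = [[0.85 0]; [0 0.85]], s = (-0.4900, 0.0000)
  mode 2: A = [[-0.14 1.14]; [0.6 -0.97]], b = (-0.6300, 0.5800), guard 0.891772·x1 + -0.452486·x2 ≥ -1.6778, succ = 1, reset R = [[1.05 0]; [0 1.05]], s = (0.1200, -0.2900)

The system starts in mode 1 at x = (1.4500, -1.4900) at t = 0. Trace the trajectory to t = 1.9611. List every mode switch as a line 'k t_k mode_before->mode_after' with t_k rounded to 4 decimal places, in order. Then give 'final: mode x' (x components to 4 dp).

Mode 1: guard c·x = 1.6658 hit at Δt = 1.1734 (t = 1.1734), x⁻ = (2.0547, 0.6372) → reset → x⁺ = (1.2565, 0.5417), jump to mode 0
Mode 0: flow for 0.7877 to horizon, guard not reached → x = (2.9805, 1.7518)

1 1.1734 1->0
final: 0 2.9805 1.7518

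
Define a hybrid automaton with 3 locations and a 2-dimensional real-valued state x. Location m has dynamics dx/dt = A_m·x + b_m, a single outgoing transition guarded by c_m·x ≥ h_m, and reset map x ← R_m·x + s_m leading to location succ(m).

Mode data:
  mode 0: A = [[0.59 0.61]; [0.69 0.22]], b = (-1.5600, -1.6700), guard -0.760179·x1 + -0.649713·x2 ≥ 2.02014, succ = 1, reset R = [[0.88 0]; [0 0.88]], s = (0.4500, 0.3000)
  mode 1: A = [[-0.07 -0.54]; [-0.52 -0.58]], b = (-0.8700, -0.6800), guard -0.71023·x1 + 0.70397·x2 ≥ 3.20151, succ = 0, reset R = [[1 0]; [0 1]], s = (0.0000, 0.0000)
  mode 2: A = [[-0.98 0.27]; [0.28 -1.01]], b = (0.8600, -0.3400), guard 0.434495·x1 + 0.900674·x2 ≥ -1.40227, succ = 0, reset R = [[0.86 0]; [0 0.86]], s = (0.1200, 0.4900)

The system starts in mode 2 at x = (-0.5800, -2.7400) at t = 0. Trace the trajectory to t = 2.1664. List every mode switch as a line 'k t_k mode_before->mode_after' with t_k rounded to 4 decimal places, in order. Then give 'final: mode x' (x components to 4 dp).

1 0.7516 2->0
2 1.1876 0->1
final: 1 -0.7403 -0.9917

Mode 2: guard c·x = -1.4023 hit at Δt = 0.7516 (t = 0.7516), x⁻ = (-0.1047, -1.5064) → reset → x⁺ = (0.0300, -0.8055), jump to mode 0
Mode 0: guard c·x = 2.0201 hit at Δt = 0.4360 (t = 1.1876), x⁻ = (-1.1151, -1.8046) → reset → x⁺ = (-0.5313, -1.2880), jump to mode 1
Mode 1: flow for 0.9788 to horizon, guard not reached → x = (-0.7403, -0.9917)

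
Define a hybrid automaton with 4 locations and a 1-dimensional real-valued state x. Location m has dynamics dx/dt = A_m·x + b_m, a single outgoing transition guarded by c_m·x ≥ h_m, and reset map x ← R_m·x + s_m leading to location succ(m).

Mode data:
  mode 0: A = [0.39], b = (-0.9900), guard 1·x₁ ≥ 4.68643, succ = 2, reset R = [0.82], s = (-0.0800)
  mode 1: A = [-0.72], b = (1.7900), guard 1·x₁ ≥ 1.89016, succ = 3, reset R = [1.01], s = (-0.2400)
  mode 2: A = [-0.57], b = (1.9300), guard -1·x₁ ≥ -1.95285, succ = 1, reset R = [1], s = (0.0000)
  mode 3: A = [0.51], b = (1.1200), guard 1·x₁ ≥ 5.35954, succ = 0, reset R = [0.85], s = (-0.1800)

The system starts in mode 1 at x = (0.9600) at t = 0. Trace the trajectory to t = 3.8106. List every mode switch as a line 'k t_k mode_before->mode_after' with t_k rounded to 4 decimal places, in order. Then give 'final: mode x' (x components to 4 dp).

Mode 1: guard c·x = 1.8902 hit at Δt = 1.3060 (t = 1.3060), x⁻ = (1.8902) → reset → x⁺ = (1.6691), jump to mode 3
Mode 3: guard c·x = 5.3595 hit at Δt = 1.3143 (t = 2.6203), x⁻ = (5.3595) → reset → x⁺ = (4.3756), jump to mode 0
Mode 0: guard c·x = 4.6864 hit at Δt = 0.4008 (t = 3.0211), x⁻ = (4.6864) → reset → x⁺ = (3.7629), jump to mode 2
Mode 2: flow for 0.7895 to horizon, guard not reached → x = (3.6263)

1 1.3060 1->3
2 2.6203 3->0
3 3.0211 0->2
final: 2 3.6263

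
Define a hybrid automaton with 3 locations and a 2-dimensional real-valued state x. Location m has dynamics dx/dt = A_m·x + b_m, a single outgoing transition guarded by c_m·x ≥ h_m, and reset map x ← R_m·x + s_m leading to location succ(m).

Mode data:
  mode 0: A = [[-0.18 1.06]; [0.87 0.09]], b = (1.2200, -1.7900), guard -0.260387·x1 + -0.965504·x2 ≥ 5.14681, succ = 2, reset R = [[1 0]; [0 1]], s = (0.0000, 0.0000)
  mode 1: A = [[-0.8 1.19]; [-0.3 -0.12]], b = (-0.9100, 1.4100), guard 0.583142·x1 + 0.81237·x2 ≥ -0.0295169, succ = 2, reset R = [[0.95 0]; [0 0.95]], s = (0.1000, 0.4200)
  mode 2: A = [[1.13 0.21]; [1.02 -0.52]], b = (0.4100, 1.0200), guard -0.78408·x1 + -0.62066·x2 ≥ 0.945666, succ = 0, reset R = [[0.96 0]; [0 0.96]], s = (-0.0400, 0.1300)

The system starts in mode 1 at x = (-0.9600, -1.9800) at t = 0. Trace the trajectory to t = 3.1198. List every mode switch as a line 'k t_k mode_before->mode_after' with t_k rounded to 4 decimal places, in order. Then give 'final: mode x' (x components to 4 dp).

Mode 1: guard c·x = -0.0295 hit at Δt = 1.4820 (t = 1.4820), x⁻ = (-1.3117, 0.9053) → reset → x⁺ = (-1.1461, 1.2800), jump to mode 2
Mode 2: guard c·x = 0.9457 hit at Δt = 0.6264 (t = 2.1084), x⁻ = (-1.7543, 0.6926) → reset → x⁺ = (-1.7241, 0.7949), jump to mode 0
Mode 0: flow for 1.0114 to horizon, guard not reached → x = (-0.9920, -2.0411)

1 1.4820 1->2
2 2.1084 2->0
final: 0 -0.9920 -2.0411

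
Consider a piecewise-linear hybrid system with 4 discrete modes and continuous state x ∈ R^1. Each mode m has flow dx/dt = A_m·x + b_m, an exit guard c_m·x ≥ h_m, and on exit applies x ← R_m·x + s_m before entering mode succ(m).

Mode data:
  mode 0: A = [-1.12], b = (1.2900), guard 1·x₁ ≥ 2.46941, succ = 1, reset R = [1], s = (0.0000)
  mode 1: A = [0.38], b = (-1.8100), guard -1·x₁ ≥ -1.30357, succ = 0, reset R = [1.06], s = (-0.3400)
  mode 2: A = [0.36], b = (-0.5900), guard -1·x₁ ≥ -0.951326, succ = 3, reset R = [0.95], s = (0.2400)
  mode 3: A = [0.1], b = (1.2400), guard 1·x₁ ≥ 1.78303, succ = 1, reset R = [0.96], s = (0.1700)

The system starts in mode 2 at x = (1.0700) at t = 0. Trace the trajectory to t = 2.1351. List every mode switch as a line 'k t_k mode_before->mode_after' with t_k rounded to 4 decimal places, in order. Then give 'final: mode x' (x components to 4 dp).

1 0.5263 2->3
2 0.9875 3->1
3 1.4687 1->0
final: 0 1.0996

Mode 2: guard c·x = -0.9513 hit at Δt = 0.5263 (t = 0.5263), x⁻ = (0.9513) → reset → x⁺ = (1.1438), jump to mode 3
Mode 3: guard c·x = 1.7830 hit at Δt = 0.4612 (t = 0.9875), x⁻ = (1.7830) → reset → x⁺ = (1.8817), jump to mode 1
Mode 1: guard c·x = -1.3036 hit at Δt = 0.4812 (t = 1.4687), x⁻ = (1.3036) → reset → x⁺ = (1.0418), jump to mode 0
Mode 0: flow for 0.6664 to horizon, guard not reached → x = (1.0996)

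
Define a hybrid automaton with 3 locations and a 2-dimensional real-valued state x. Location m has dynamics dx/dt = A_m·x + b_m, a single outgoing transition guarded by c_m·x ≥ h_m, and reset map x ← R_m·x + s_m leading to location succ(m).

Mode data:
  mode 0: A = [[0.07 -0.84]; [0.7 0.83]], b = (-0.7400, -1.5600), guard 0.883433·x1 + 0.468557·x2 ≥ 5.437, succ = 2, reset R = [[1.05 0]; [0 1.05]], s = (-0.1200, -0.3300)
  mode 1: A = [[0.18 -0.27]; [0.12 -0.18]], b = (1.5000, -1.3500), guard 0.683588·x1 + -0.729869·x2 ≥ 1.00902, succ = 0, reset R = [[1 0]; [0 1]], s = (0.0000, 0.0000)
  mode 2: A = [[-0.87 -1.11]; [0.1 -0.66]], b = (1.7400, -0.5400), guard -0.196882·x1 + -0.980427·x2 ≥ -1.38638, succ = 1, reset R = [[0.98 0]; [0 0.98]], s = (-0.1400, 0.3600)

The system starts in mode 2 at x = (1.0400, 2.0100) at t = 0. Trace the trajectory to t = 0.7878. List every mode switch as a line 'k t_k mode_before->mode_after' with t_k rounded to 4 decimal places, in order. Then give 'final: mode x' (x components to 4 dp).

Mode 2: guard c·x = -1.3864 hit at Δt = 0.4769 (t = 0.4769), x⁻ = (0.6720, 1.2791) → reset → x⁺ = (0.5186, 1.6135), jump to mode 1
Mode 1: flow for 0.3109 to horizon, guard not reached → x = (0.9092, 1.1433)

1 0.4769 2->1
final: 1 0.9092 1.1433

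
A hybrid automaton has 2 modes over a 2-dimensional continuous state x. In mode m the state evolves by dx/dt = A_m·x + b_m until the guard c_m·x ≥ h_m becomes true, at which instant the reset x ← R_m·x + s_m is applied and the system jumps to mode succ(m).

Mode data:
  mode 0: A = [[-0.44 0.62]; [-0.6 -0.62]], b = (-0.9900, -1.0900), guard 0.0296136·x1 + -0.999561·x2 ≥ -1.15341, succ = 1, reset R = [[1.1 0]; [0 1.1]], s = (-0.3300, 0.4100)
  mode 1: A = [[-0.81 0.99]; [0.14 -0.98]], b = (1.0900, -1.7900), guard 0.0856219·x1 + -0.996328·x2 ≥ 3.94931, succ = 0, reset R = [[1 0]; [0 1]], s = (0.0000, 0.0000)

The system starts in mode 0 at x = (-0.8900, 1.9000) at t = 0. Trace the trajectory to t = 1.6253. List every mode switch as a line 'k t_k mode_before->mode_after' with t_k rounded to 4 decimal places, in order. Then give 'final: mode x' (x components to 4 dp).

1 0.4980 0->1
final: 1 0.4179 -0.6654

Mode 0: guard c·x = -1.1534 hit at Δt = 0.4980 (t = 0.4980), x⁻ = (-0.7457, 1.1318) → reset → x⁺ = (-1.1502, 1.6550), jump to mode 1
Mode 1: flow for 1.1273 to horizon, guard not reached → x = (0.4179, -0.6654)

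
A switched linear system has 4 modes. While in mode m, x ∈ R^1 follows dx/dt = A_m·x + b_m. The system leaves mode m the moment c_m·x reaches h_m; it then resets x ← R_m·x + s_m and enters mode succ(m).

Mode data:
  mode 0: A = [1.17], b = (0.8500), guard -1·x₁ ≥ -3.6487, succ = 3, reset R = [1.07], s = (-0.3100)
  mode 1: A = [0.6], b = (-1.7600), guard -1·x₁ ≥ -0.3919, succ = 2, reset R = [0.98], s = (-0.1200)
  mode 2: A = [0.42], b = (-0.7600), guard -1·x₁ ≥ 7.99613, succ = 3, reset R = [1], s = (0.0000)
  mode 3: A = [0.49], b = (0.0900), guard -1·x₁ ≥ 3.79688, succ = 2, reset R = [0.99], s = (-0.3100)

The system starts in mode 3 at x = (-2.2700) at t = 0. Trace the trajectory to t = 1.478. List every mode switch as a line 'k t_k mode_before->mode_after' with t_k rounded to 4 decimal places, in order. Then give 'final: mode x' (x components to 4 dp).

1 1.1208 3->2
final: 2 -5.0204

Mode 3: guard c·x = 3.7969 hit at Δt = 1.1208 (t = 1.1208), x⁻ = (-3.7969) → reset → x⁺ = (-4.0689), jump to mode 2
Mode 2: flow for 0.3572 to horizon, guard not reached → x = (-5.0204)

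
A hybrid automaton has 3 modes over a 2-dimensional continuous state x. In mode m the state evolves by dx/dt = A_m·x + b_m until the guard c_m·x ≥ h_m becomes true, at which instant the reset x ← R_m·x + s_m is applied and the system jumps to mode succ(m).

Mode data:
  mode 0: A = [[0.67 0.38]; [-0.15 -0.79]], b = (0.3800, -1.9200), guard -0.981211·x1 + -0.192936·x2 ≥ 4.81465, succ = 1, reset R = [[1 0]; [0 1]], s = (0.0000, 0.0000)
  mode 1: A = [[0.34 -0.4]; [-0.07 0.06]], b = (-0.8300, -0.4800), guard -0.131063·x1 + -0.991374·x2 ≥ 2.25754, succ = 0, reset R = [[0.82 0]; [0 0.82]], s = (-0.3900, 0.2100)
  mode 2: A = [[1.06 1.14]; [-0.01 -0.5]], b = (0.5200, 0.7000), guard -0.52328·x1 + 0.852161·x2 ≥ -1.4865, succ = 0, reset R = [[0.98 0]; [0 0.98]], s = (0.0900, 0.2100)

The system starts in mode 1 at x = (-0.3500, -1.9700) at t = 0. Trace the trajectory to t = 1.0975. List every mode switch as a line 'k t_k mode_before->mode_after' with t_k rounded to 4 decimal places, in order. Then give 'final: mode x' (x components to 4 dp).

Mode 1: guard c·x = 2.2575 hit at Δt = 0.4384 (t = 0.4384), x⁻ = (-0.4028, -2.2239) → reset → x⁺ = (-0.7203, -1.6136), jump to mode 0
Mode 0: flow for 0.6591 to horizon, guard not reached → x = (-1.3552, -1.8652)

1 0.4384 1->0
final: 0 -1.3552 -1.8652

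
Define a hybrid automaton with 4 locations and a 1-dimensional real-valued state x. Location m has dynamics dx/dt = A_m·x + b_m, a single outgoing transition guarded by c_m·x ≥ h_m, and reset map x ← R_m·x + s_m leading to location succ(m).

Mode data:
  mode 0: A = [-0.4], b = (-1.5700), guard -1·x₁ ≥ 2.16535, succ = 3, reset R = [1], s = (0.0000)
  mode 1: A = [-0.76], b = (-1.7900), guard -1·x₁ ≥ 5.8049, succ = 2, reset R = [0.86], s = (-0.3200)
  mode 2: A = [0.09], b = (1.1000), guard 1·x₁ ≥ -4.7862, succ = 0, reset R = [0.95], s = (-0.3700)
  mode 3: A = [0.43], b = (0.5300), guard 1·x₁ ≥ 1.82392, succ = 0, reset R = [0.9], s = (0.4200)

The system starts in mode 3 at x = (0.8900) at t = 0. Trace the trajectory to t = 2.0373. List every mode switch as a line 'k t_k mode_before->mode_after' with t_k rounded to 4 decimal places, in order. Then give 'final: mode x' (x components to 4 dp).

Mode 3: guard c·x = 1.8239 hit at Δt = 0.8480 (t = 0.8480), x⁻ = (1.8239) → reset → x⁺ = (2.0615), jump to mode 0
Mode 0: flow for 1.1893 to horizon, guard not reached → x = (-0.2047)

1 0.8480 3->0
final: 0 -0.2047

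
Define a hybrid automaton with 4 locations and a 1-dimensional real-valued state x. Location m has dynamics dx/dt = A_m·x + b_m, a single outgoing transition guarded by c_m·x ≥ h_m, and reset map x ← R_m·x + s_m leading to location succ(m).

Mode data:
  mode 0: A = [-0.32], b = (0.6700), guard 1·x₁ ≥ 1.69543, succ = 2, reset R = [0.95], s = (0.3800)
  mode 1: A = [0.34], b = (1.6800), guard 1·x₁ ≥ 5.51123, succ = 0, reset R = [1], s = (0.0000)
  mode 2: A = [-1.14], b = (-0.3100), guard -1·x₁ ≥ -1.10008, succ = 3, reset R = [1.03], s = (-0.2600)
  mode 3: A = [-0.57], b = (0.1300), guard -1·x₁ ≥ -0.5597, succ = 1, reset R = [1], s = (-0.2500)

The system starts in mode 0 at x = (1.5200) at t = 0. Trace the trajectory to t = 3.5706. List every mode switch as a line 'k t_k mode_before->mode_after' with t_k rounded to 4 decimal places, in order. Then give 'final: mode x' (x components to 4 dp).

Mode 0: guard c·x = 1.6954 hit at Δt = 1.1404 (t = 1.1404), x⁻ = (1.6954) → reset → x⁺ = (1.9907), jump to mode 2
Mode 2: guard c·x = -1.1001 hit at Δt = 0.4388 (t = 1.5792), x⁻ = (1.1001) → reset → x⁺ = (0.8731), jump to mode 3
Mode 3: guard c·x = -0.5597 hit at Δt = 1.1671 (t = 2.7463), x⁻ = (0.5597) → reset → x⁺ = (0.3097), jump to mode 1
Mode 1: flow for 0.8243 to horizon, guard not reached → x = (2.0081)

1 1.1404 0->2
2 1.5792 2->3
3 2.7463 3->1
final: 1 2.0081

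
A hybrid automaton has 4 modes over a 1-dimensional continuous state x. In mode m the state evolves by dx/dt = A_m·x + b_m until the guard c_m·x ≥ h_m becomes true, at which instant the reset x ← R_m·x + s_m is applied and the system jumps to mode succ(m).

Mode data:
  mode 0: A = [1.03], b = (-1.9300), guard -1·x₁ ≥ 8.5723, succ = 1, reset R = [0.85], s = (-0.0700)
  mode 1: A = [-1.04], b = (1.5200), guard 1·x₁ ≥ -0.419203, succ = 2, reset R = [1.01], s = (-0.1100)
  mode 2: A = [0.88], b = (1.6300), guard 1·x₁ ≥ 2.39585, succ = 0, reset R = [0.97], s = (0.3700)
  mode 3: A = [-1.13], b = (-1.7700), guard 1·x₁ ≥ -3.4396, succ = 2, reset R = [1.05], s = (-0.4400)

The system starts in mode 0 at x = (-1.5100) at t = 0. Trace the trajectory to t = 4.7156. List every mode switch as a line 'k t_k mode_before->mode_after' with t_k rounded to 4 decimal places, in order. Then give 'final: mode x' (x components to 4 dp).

Mode 0: guard c·x = 8.5723 hit at Δt = 1.0944 (t = 1.0944), x⁻ = (-8.5723) → reset → x⁺ = (-7.3565), jump to mode 1
Mode 1: guard c·x = -0.4192 hit at Δt = 1.4857 (t = 2.5801), x⁻ = (-0.4192) → reset → x⁺ = (-0.5334), jump to mode 2
Mode 2: guard c·x = 2.3958 hit at Δt = 1.3292 (t = 3.9093), x⁻ = (2.3959) → reset → x⁺ = (2.6940), jump to mode 0
Mode 0: flow for 0.8063 to horizon, guard not reached → x = (3.7557)

1 1.0944 0->1
2 2.5801 1->2
3 3.9093 2->0
final: 0 3.7557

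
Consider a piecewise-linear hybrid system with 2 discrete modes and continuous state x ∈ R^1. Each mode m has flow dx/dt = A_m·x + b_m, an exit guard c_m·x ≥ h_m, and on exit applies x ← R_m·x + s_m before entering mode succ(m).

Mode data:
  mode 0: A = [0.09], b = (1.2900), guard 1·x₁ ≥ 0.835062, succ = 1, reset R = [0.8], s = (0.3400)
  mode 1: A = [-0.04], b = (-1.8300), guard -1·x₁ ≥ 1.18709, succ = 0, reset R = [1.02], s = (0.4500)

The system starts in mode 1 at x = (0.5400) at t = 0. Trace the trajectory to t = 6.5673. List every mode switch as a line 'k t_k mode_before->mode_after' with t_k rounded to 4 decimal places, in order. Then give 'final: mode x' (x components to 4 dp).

1 0.9506 1->0
2 2.1858 0->1
3 3.3879 1->0
4 4.6231 0->1
5 5.8252 1->0
final: 0 0.1766

Mode 1: guard c·x = 1.1871 hit at Δt = 0.9506 (t = 0.9506), x⁻ = (-1.1871) → reset → x⁺ = (-0.7608), jump to mode 0
Mode 0: guard c·x = 0.8351 hit at Δt = 1.2352 (t = 2.1858), x⁻ = (0.8351) → reset → x⁺ = (1.0080), jump to mode 1
Mode 1: guard c·x = 1.1871 hit at Δt = 1.2021 (t = 3.3879), x⁻ = (-1.1871) → reset → x⁺ = (-0.7608), jump to mode 0
Mode 0: guard c·x = 0.8351 hit at Δt = 1.2352 (t = 4.6231), x⁻ = (0.8351) → reset → x⁺ = (1.0080), jump to mode 1
Mode 1: guard c·x = 1.1871 hit at Δt = 1.2021 (t = 5.8252), x⁻ = (-1.1871) → reset → x⁺ = (-0.7608), jump to mode 0
Mode 0: flow for 0.7421 to horizon, guard not reached → x = (0.1766)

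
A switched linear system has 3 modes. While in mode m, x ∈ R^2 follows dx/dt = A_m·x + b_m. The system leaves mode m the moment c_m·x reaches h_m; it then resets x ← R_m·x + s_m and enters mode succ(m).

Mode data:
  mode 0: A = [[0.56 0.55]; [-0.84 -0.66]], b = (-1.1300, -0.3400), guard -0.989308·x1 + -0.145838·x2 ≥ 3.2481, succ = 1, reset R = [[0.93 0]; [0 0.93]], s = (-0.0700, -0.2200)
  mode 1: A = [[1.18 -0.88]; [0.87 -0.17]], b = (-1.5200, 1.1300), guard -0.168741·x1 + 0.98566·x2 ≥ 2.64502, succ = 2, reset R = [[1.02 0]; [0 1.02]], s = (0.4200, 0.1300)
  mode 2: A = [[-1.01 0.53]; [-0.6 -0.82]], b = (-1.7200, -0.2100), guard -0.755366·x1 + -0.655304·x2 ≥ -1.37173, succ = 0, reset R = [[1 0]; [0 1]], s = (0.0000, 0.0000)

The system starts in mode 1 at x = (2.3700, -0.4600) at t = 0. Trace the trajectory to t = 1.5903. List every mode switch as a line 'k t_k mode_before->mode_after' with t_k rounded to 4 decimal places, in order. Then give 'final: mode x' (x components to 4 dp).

Mode 1: guard c·x = 2.6450 hit at Δt = 1.0568 (t = 1.0568), x⁻ = (3.2098, 3.2330) → reset → x⁺ = (3.6940, 3.4277), jump to mode 2
Mode 2: flow for 0.5335 to horizon, guard not reached → x = (1.9299, 1.4184)

1 1.0568 1->2
final: 2 1.9299 1.4184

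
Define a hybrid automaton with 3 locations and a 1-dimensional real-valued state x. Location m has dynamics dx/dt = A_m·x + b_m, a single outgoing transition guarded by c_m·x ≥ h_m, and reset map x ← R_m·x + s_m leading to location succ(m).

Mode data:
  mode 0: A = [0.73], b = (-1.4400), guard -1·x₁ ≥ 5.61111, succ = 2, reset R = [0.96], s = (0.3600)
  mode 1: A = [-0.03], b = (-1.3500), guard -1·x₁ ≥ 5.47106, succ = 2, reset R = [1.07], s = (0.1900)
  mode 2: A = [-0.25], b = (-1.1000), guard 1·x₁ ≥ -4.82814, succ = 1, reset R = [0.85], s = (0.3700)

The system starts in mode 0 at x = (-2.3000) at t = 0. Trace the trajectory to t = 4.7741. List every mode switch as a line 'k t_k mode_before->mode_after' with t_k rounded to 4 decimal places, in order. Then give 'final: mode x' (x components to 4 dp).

Mode 0: guard c·x = 5.6111 hit at Δt = 0.7860 (t = 0.7860), x⁻ = (-5.6111) → reset → x⁺ = (-5.0267), jump to mode 2
Mode 2: guard c·x = -4.8281 hit at Δt = 1.5239 (t = 2.3099), x⁻ = (-4.8281) → reset → x⁺ = (-3.7339), jump to mode 1
Mode 1: guard c·x = 5.4711 hit at Δt = 1.4336 (t = 3.7434), x⁻ = (-5.4711) → reset → x⁺ = (-5.6640), jump to mode 2
Mode 2: flow for 1.0307 to horizon, guard not reached → x = (-5.3769)

1 0.7860 0->2
2 2.3099 2->1
3 3.7434 1->2
final: 2 -5.3769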